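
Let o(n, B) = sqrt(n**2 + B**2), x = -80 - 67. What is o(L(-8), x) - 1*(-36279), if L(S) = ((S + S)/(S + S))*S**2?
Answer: 36279 + sqrt(25705) ≈ 36439.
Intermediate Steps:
x = -147
L(S) = S**2 (L(S) = ((2*S)/((2*S)))*S**2 = ((2*S)*(1/(2*S)))*S**2 = 1*S**2 = S**2)
o(n, B) = sqrt(B**2 + n**2)
o(L(-8), x) - 1*(-36279) = sqrt((-147)**2 + ((-8)**2)**2) - 1*(-36279) = sqrt(21609 + 64**2) + 36279 = sqrt(21609 + 4096) + 36279 = sqrt(25705) + 36279 = 36279 + sqrt(25705)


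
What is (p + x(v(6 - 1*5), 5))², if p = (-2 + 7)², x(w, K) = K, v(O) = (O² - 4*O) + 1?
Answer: 900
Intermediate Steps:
v(O) = 1 + O² - 4*O
p = 25 (p = 5² = 25)
(p + x(v(6 - 1*5), 5))² = (25 + 5)² = 30² = 900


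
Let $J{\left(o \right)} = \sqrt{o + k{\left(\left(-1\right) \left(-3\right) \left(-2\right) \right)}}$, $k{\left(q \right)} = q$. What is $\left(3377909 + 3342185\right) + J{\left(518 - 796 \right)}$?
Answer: $6720094 + 2 i \sqrt{71} \approx 6.7201 \cdot 10^{6} + 16.852 i$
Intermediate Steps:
$J{\left(o \right)} = \sqrt{-6 + o}$ ($J{\left(o \right)} = \sqrt{o + \left(-1\right) \left(-3\right) \left(-2\right)} = \sqrt{o + 3 \left(-2\right)} = \sqrt{o - 6} = \sqrt{-6 + o}$)
$\left(3377909 + 3342185\right) + J{\left(518 - 796 \right)} = \left(3377909 + 3342185\right) + \sqrt{-6 + \left(518 - 796\right)} = 6720094 + \sqrt{-6 + \left(518 - 796\right)} = 6720094 + \sqrt{-6 - 278} = 6720094 + \sqrt{-284} = 6720094 + 2 i \sqrt{71}$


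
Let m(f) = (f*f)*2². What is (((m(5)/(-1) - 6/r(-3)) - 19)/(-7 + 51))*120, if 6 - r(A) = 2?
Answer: -3615/11 ≈ -328.64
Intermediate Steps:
r(A) = 4 (r(A) = 6 - 1*2 = 6 - 2 = 4)
m(f) = 4*f² (m(f) = f²*4 = 4*f²)
(((m(5)/(-1) - 6/r(-3)) - 19)/(-7 + 51))*120 = ((((4*5²)/(-1) - 6/4) - 19)/(-7 + 51))*120 = ((((4*25)*(-1) - 6*¼) - 19)/44)*120 = (((100*(-1) - 3/2) - 19)*(1/44))*120 = (((-100 - 3/2) - 19)*(1/44))*120 = ((-203/2 - 19)*(1/44))*120 = -241/2*1/44*120 = -241/88*120 = -3615/11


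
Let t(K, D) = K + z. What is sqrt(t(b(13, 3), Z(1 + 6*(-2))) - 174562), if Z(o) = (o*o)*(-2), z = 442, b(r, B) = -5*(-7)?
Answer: I*sqrt(174085) ≈ 417.23*I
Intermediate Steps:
b(r, B) = 35
Z(o) = -2*o**2 (Z(o) = o**2*(-2) = -2*o**2)
t(K, D) = 442 + K (t(K, D) = K + 442 = 442 + K)
sqrt(t(b(13, 3), Z(1 + 6*(-2))) - 174562) = sqrt((442 + 35) - 174562) = sqrt(477 - 174562) = sqrt(-174085) = I*sqrt(174085)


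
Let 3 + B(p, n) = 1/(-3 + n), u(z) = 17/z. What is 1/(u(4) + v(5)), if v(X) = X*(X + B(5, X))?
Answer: 4/67 ≈ 0.059702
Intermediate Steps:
B(p, n) = -3 + 1/(-3 + n)
v(X) = X*(X + (10 - 3*X)/(-3 + X))
1/(u(4) + v(5)) = 1/(17/4 + 5*(10 + 5² - 6*5)/(-3 + 5)) = 1/(17*(¼) + 5*(10 + 25 - 30)/2) = 1/(17/4 + 5*(½)*5) = 1/(17/4 + 25/2) = 1/(67/4) = 4/67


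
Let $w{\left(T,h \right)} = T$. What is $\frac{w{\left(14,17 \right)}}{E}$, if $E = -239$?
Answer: $- \frac{14}{239} \approx -0.058577$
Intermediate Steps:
$\frac{w{\left(14,17 \right)}}{E} = \frac{14}{-239} = 14 \left(- \frac{1}{239}\right) = - \frac{14}{239}$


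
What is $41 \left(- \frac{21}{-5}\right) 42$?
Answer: $\frac{36162}{5} \approx 7232.4$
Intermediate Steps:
$41 \left(- \frac{21}{-5}\right) 42 = 41 \left(\left(-21\right) \left(- \frac{1}{5}\right)\right) 42 = 41 \cdot \frac{21}{5} \cdot 42 = \frac{861}{5} \cdot 42 = \frac{36162}{5}$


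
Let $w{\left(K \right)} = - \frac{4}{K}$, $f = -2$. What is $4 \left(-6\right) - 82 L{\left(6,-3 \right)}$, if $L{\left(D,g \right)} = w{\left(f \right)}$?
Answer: $-188$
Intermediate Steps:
$L{\left(D,g \right)} = 2$ ($L{\left(D,g \right)} = - \frac{4}{-2} = \left(-4\right) \left(- \frac{1}{2}\right) = 2$)
$4 \left(-6\right) - 82 L{\left(6,-3 \right)} = 4 \left(-6\right) - 164 = -24 - 164 = -188$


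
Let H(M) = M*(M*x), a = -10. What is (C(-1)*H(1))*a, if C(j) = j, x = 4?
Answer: 40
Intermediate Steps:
H(M) = 4*M**2 (H(M) = M*(M*4) = M*(4*M) = 4*M**2)
(C(-1)*H(1))*a = -4*1**2*(-10) = -4*(-10) = 40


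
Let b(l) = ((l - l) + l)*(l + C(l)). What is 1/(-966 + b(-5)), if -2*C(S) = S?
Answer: -2/1907 ≈ -0.0010488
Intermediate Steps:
C(S) = -S/2
b(l) = l²/2 (b(l) = ((l - l) + l)*(l - l/2) = (0 + l)*(l/2) = l*(l/2) = l²/2)
1/(-966 + b(-5)) = 1/(-966 + (½)*(-5)²) = 1/(-966 + (½)*25) = 1/(-966 + 25/2) = 1/(-1907/2) = -2/1907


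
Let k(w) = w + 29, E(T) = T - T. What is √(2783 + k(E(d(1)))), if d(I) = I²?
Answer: 2*√703 ≈ 53.028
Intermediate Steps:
E(T) = 0
k(w) = 29 + w
√(2783 + k(E(d(1)))) = √(2783 + (29 + 0)) = √(2783 + 29) = √2812 = 2*√703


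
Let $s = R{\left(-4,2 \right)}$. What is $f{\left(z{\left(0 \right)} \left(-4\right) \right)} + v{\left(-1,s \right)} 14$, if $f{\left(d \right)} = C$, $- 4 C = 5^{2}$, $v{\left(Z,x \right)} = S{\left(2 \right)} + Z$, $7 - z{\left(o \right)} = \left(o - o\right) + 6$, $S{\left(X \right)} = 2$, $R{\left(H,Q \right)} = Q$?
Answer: $\frac{31}{4} \approx 7.75$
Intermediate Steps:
$s = 2$
$z{\left(o \right)} = 1$ ($z{\left(o \right)} = 7 - \left(\left(o - o\right) + 6\right) = 7 - \left(0 + 6\right) = 7 - 6 = 1$)
$v{\left(Z,x \right)} = 2 + Z$
$C = - \frac{25}{4}$ ($C = - \frac{5^{2}}{4} = \left(- \frac{1}{4}\right) 25 = - \frac{25}{4} \approx -6.25$)
$f{\left(d \right)} = - \frac{25}{4}$
$f{\left(z{\left(0 \right)} \left(-4\right) \right)} + v{\left(-1,s \right)} 14 = - \frac{25}{4} + \left(2 - 1\right) 14 = - \frac{25}{4} + 1 \cdot 14 = - \frac{25}{4} + 14 = \frac{31}{4}$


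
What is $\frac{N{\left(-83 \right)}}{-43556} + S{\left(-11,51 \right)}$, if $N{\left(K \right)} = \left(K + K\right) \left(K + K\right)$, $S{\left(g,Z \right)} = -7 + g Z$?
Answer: $- \frac{6191841}{10889} \approx -568.63$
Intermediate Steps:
$S{\left(g,Z \right)} = -7 + Z g$
$N{\left(K \right)} = 4 K^{2}$ ($N{\left(K \right)} = 2 K 2 K = 4 K^{2}$)
$\frac{N{\left(-83 \right)}}{-43556} + S{\left(-11,51 \right)} = \frac{4 \left(-83\right)^{2}}{-43556} + \left(-7 + 51 \left(-11\right)\right) = 4 \cdot 6889 \left(- \frac{1}{43556}\right) - 568 = 27556 \left(- \frac{1}{43556}\right) - 568 = - \frac{6889}{10889} - 568 = - \frac{6191841}{10889}$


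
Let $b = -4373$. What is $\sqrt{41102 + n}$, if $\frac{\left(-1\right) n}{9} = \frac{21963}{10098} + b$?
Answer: $\frac{3 \sqrt{1250171670}}{374} \approx 283.62$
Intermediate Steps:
$n = \frac{14712197}{374}$ ($n = - 9 \left(\frac{21963}{10098} - 4373\right) = - 9 \left(21963 \cdot \frac{1}{10098} - 4373\right) = - 9 \left(\frac{7321}{3366} - 4373\right) = \left(-9\right) \left(- \frac{14712197}{3366}\right) = \frac{14712197}{374} \approx 39337.0$)
$\sqrt{41102 + n} = \sqrt{41102 + \frac{14712197}{374}} = \sqrt{\frac{30084345}{374}} = \frac{3 \sqrt{1250171670}}{374}$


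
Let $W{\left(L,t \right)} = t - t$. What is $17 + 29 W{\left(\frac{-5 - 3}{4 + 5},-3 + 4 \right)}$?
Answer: $17$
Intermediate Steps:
$W{\left(L,t \right)} = 0$
$17 + 29 W{\left(\frac{-5 - 3}{4 + 5},-3 + 4 \right)} = 17 + 29 \cdot 0 = 17 + 0 = 17$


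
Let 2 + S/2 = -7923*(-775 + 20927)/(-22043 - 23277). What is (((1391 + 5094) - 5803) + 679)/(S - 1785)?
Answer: 700915/2707399 ≈ 0.25889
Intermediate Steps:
S = 3626674/515 (S = -4 + 2*(-7923*(-775 + 20927)/(-22043 - 23277)) = -4 + 2*(-7923/((-45320/20152))) = -4 + 2*(-7923/((-45320*1/20152))) = -4 + 2*(-7923/(-515/229)) = -4 + 2*(-7923*(-229/515)) = -4 + 2*(1814367/515) = -4 + 3628734/515 = 3626674/515 ≈ 7042.1)
(((1391 + 5094) - 5803) + 679)/(S - 1785) = (((1391 + 5094) - 5803) + 679)/(3626674/515 - 1785) = ((6485 - 5803) + 679)/(2707399/515) = (682 + 679)*(515/2707399) = 1361*(515/2707399) = 700915/2707399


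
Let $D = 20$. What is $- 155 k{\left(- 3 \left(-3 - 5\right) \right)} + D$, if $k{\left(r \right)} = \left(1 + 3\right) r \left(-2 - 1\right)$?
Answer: $44660$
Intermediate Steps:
$k{\left(r \right)} = - 12 r$ ($k{\left(r \right)} = 4 r \left(-3\right) = 4 \left(- 3 r\right) = - 12 r$)
$- 155 k{\left(- 3 \left(-3 - 5\right) \right)} + D = - 155 \left(- 12 \left(- 3 \left(-3 - 5\right)\right)\right) + 20 = - 155 \left(- 12 \left(\left(-3\right) \left(-8\right)\right)\right) + 20 = - 155 \left(\left(-12\right) 24\right) + 20 = \left(-155\right) \left(-288\right) + 20 = 44640 + 20 = 44660$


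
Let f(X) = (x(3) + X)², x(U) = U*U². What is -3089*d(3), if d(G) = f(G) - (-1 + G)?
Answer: -2773922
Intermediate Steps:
x(U) = U³
f(X) = (27 + X)² (f(X) = (3³ + X)² = (27 + X)²)
d(G) = 1 + (27 + G)² - G (d(G) = (27 + G)² - (-1 + G) = (27 + G)² + (1 - G) = 1 + (27 + G)² - G)
-3089*d(3) = -3089*(1 + (27 + 3)² - 1*3) = -3089*(1 + 30² - 3) = -3089*(1 + 900 - 3) = -3089*898 = -2773922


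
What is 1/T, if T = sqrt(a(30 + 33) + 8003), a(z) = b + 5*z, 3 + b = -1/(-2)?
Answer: sqrt(33262)/16631 ≈ 0.010966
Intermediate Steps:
b = -5/2 (b = -3 - 1/(-2) = -3 - 1*(-1/2) = -3 + 1/2 = -5/2 ≈ -2.5000)
a(z) = -5/2 + 5*z
T = sqrt(33262)/2 (T = sqrt((-5/2 + 5*(30 + 33)) + 8003) = sqrt((-5/2 + 5*63) + 8003) = sqrt((-5/2 + 315) + 8003) = sqrt(625/2 + 8003) = sqrt(16631/2) = sqrt(33262)/2 ≈ 91.189)
1/T = 1/(sqrt(33262)/2) = sqrt(33262)/16631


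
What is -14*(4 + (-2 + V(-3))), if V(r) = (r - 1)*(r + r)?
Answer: -364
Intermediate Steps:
V(r) = 2*r*(-1 + r) (V(r) = (-1 + r)*(2*r) = 2*r*(-1 + r))
-14*(4 + (-2 + V(-3))) = -14*(4 + (-2 + 2*(-3)*(-1 - 3))) = -14*(4 + (-2 + 2*(-3)*(-4))) = -14*(4 + (-2 + 24)) = -14*(4 + 22) = -14*26 = -364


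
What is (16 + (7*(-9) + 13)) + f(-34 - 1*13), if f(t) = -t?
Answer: 13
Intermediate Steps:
(16 + (7*(-9) + 13)) + f(-34 - 1*13) = (16 + (7*(-9) + 13)) - (-34 - 1*13) = (16 + (-63 + 13)) - (-34 - 13) = (16 - 50) - 1*(-47) = -34 + 47 = 13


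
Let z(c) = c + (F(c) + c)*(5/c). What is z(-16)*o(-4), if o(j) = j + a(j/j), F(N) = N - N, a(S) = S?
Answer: 33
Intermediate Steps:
F(N) = 0
o(j) = 1 + j (o(j) = j + j/j = j + 1 = 1 + j)
z(c) = 5 + c (z(c) = c + (0 + c)*(5/c) = c + c*(5/c) = c + 5 = 5 + c)
z(-16)*o(-4) = (5 - 16)*(1 - 4) = -11*(-3) = 33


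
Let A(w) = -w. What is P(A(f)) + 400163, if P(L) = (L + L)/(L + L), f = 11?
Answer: 400164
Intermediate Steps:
P(L) = 1 (P(L) = (2*L)/((2*L)) = (2*L)*(1/(2*L)) = 1)
P(A(f)) + 400163 = 1 + 400163 = 400164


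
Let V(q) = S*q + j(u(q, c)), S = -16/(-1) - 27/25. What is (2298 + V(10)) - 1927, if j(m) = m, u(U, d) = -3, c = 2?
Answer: 2586/5 ≈ 517.20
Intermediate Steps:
S = 373/25 (S = -16*(-1) - 27*1/25 = 16 - 27/25 = 373/25 ≈ 14.920)
V(q) = -3 + 373*q/25 (V(q) = 373*q/25 - 3 = -3 + 373*q/25)
(2298 + V(10)) - 1927 = (2298 + (-3 + (373/25)*10)) - 1927 = (2298 + (-3 + 746/5)) - 1927 = (2298 + 731/5) - 1927 = 12221/5 - 1927 = 2586/5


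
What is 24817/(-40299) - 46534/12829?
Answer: -2193650959/516995871 ≈ -4.2431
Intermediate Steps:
24817/(-40299) - 46534/12829 = 24817*(-1/40299) - 46534*1/12829 = -24817/40299 - 46534/12829 = -2193650959/516995871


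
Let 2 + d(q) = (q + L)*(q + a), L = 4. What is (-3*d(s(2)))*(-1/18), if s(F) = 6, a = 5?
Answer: 18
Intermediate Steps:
d(q) = -2 + (4 + q)*(5 + q) (d(q) = -2 + (q + 4)*(q + 5) = -2 + (4 + q)*(5 + q))
(-3*d(s(2)))*(-1/18) = (-3*(18 + 6**2 + 9*6))*(-1/18) = (-3*(18 + 36 + 54))*(-1*1/18) = -3*108*(-1/18) = -324*(-1/18) = 18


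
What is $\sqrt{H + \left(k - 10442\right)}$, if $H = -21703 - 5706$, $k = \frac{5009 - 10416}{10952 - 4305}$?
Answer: $\frac{2 i \sqrt{1446705773}}{391} \approx 194.56 i$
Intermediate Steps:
$k = - \frac{5407}{6647}$ ($k = - \frac{5407}{10952 - 4305} = - \frac{5407}{6647} \approx -0.81345$)
$H = -27409$ ($H = -21703 - 5706 = -27409$)
$\sqrt{H + \left(k - 10442\right)} = \sqrt{-27409 - \frac{69413381}{6647}} = \sqrt{- \frac{251601004}{6647}} = \frac{2 i \sqrt{1446705773}}{391}$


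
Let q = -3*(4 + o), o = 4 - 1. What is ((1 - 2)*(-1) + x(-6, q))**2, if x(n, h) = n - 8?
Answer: 169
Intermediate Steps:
o = 3
q = -21 (q = -3*(4 + 3) = -3*7 = -21)
x(n, h) = -8 + n
((1 - 2)*(-1) + x(-6, q))**2 = ((1 - 2)*(-1) + (-8 - 6))**2 = (-1*(-1) - 14)**2 = (1 - 14)**2 = (-13)**2 = 169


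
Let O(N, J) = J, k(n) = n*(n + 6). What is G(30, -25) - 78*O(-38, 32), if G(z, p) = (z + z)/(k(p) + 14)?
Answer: -406828/163 ≈ -2495.9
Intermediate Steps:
k(n) = n*(6 + n)
G(z, p) = 2*z/(14 + p*(6 + p)) (G(z, p) = (z + z)/(p*(6 + p) + 14) = (2*z)/(14 + p*(6 + p)) = 2*z/(14 + p*(6 + p)))
G(30, -25) - 78*O(-38, 32) = 2*30/(14 - 25*(6 - 25)) - 78*32 = 2*30/(14 - 25*(-19)) - 2496 = 2*30/(14 + 475) - 2496 = 2*30/489 - 2496 = 2*30*(1/489) - 2496 = 20/163 - 2496 = -406828/163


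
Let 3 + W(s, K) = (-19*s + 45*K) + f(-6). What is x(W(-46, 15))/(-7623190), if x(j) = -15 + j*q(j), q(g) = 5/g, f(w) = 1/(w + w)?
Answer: 1/762319 ≈ 1.3118e-6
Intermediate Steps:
f(w) = 1/(2*w)
W(s, K) = -37/12 - 19*s + 45*K (W(s, K) = -3 + ((-19*s + 45*K) + (½)/(-6)) = -3 + ((-19*s + 45*K) + (½)*(-⅙)) = -3 + ((-19*s + 45*K) - 1/12) = -3 + (-1/12 - 19*s + 45*K) = -37/12 - 19*s + 45*K)
x(j) = -10 (x(j) = -15 + j*(5/j) = -15 + 5 = -10)
x(W(-46, 15))/(-7623190) = -10/(-7623190) = -10*(-1/7623190) = 1/762319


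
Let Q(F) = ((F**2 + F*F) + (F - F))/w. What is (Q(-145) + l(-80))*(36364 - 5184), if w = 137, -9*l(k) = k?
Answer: 12141803800/1233 ≈ 9.8474e+6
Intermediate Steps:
l(k) = -k/9
Q(F) = 2*F**2/137 (Q(F) = ((F**2 + F*F) + (F - F))/137 = ((F**2 + F**2) + 0)*(1/137) = (2*F**2 + 0)*(1/137) = (2*F**2)*(1/137) = 2*F**2/137)
(Q(-145) + l(-80))*(36364 - 5184) = ((2/137)*(-145)**2 - 1/9*(-80))*(36364 - 5184) = ((2/137)*21025 + 80/9)*31180 = (42050/137 + 80/9)*31180 = (389410/1233)*31180 = 12141803800/1233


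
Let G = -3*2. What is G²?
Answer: 36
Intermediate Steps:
G = -6
G² = (-6)² = 36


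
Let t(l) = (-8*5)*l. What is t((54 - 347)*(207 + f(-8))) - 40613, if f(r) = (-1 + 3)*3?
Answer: 2455747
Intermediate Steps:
f(r) = 6 (f(r) = 2*3 = 6)
t(l) = -40*l
t((54 - 347)*(207 + f(-8))) - 40613 = -40*(54 - 347)*(207 + 6) - 40613 = -(-11720)*213 - 40613 = -40*(-62409) - 40613 = 2496360 - 40613 = 2455747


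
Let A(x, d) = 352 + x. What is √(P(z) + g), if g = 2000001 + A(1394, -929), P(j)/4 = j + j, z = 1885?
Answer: √2016827 ≈ 1420.2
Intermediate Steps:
P(j) = 8*j (P(j) = 4*(j + j) = 4*(2*j) = 8*j)
g = 2001747 (g = 2000001 + (352 + 1394) = 2000001 + 1746 = 2001747)
√(P(z) + g) = √(8*1885 + 2001747) = √(15080 + 2001747) = √2016827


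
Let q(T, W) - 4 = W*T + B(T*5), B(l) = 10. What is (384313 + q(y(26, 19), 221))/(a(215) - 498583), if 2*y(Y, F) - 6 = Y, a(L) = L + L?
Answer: -387863/498153 ≈ -0.77860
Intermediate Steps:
a(L) = 2*L
y(Y, F) = 3 + Y/2
q(T, W) = 14 + T*W (q(T, W) = 4 + (W*T + 10) = 4 + (T*W + 10) = 4 + (10 + T*W) = 14 + T*W)
(384313 + q(y(26, 19), 221))/(a(215) - 498583) = (384313 + (14 + (3 + (½)*26)*221))/(2*215 - 498583) = (384313 + (14 + (3 + 13)*221))/(430 - 498583) = (384313 + (14 + 16*221))/(-498153) = (384313 + (14 + 3536))*(-1/498153) = (384313 + 3550)*(-1/498153) = 387863*(-1/498153) = -387863/498153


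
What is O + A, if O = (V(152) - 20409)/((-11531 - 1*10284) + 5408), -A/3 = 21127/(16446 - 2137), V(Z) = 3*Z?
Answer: -83820510/26085307 ≈ -3.2133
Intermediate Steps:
A = -63381/14309 (A = -63381/(16446 - 2137) = -63381/14309 ≈ -4.4295)
O = 2217/1823 (O = (3*152 - 20409)/((-11531 - 1*10284) + 5408) = (456 - 20409)/((-11531 - 10284) + 5408) = -19953/(-21815 + 5408) = -19953/(-16407) = -19953*(-1/16407) = 2217/1823 ≈ 1.2161)
O + A = 2217/1823 - 63381/14309 = -83820510/26085307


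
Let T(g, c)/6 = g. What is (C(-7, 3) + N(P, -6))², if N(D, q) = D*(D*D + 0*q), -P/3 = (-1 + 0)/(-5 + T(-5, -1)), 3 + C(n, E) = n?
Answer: 183849715729/1838265625 ≈ 100.01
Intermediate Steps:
T(g, c) = 6*g
C(n, E) = -3 + n
P = -3/35 (P = -3*(-1 + 0)/(-5 + 6*(-5)) = -(-3)/(-5 - 30) = -(-3)/(-35) = -(-3)*(-1)/35 = -3*1/35 = -3/35 ≈ -0.085714)
N(D, q) = D³ (N(D, q) = D*(D² + 0) = D*D² = D³)
(C(-7, 3) + N(P, -6))² = ((-3 - 7) + (-3/35)³)² = (-10 - 27/42875)² = (-428777/42875)² = 183849715729/1838265625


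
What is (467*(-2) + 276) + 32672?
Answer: 32014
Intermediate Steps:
(467*(-2) + 276) + 32672 = (-934 + 276) + 32672 = -658 + 32672 = 32014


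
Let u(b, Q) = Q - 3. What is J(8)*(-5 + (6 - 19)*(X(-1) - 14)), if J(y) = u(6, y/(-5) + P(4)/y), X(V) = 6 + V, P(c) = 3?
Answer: -2366/5 ≈ -473.20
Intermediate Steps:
u(b, Q) = -3 + Q
J(y) = -3 + 3/y - y/5 (J(y) = -3 + (y/(-5) + 3/y) = -3 + (y*(-⅕) + 3/y) = -3 + (-y/5 + 3/y) = -3 + (3/y - y/5) = -3 + 3/y - y/5)
J(8)*(-5 + (6 - 19)*(X(-1) - 14)) = (-3 + 3/8 - ⅕*8)*(-5 + (6 - 19)*((6 - 1) - 14)) = (-3 + 3*(⅛) - 8/5)*(-5 - 13*(5 - 14)) = (-3 + 3/8 - 8/5)*(-5 - 13*(-9)) = -169*(-5 + 117)/40 = -169/40*112 = -2366/5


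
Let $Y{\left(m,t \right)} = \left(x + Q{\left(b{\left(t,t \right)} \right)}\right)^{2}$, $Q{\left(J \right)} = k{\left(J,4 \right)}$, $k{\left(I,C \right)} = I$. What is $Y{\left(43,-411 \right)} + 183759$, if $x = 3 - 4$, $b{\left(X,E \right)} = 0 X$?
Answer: $183760$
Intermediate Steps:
$b{\left(X,E \right)} = 0$
$x = -1$
$Q{\left(J \right)} = J$
$Y{\left(m,t \right)} = 1$ ($Y{\left(m,t \right)} = \left(-1 + 0\right)^{2} = \left(-1\right)^{2} = 1$)
$Y{\left(43,-411 \right)} + 183759 = 1 + 183759 = 183760$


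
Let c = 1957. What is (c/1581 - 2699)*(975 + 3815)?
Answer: -20430125980/1581 ≈ -1.2922e+7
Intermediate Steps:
(c/1581 - 2699)*(975 + 3815) = (1957/1581 - 2699)*(975 + 3815) = (1957*(1/1581) - 2699)*4790 = (1957/1581 - 2699)*4790 = -4265162/1581*4790 = -20430125980/1581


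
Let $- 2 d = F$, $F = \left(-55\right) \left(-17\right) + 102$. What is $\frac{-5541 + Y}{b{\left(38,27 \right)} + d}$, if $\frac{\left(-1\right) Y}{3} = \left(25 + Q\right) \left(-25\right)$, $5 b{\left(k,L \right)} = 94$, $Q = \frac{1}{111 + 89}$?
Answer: $\frac{146625}{19988} \approx 7.3356$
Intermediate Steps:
$Q = \frac{1}{200} \approx 0.005$
$b{\left(k,L \right)} = \frac{94}{5}$ ($b{\left(k,L \right)} = \frac{1}{5} \cdot 94 = \frac{94}{5}$)
$F = 1037$ ($F = 935 + 102 = 1037$)
$d = - \frac{1037}{2}$ ($d = \left(- \frac{1}{2}\right) 1037 = - \frac{1037}{2} \approx -518.5$)
$Y = \frac{15003}{8}$ ($Y = - 3 \left(25 + \frac{1}{200}\right) \left(-25\right) = - 3 \cdot \frac{5001}{200} \left(-25\right) = \left(-3\right) \left(- \frac{5001}{8}\right) = \frac{15003}{8} \approx 1875.4$)
$\frac{-5541 + Y}{b{\left(38,27 \right)} + d} = \frac{-5541 + \frac{15003}{8}}{\frac{94}{5} - \frac{1037}{2}} = - \frac{29325}{8 \left(- \frac{4997}{10}\right)} = \left(- \frac{29325}{8}\right) \left(- \frac{10}{4997}\right) = \frac{146625}{19988}$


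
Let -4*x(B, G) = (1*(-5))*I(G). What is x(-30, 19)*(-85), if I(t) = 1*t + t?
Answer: -8075/2 ≈ -4037.5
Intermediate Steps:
I(t) = 2*t (I(t) = t + t = 2*t)
x(B, G) = 5*G/2 (x(B, G) = -1*(-5)*2*G/4 = -(-5)*2*G/4 = -(-5)*G/2 = 5*G/2)
x(-30, 19)*(-85) = ((5/2)*19)*(-85) = (95/2)*(-85) = -8075/2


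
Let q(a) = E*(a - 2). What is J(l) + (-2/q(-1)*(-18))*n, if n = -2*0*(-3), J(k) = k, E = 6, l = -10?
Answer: -10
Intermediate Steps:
q(a) = -12 + 6*a (q(a) = 6*(a - 2) = 6*(-2 + a) = -12 + 6*a)
n = 0 (n = 0*(-3) = 0)
J(l) + (-2/q(-1)*(-18))*n = -10 + (-2/(-12 + 6*(-1))*(-18))*0 = -10 + (-2/(-12 - 6)*(-18))*0 = -10 + (-2/(-18)*(-18))*0 = -10 + (-2*(-1/18)*(-18))*0 = -10 + ((1/9)*(-18))*0 = -10 - 2*0 = -10 + 0 = -10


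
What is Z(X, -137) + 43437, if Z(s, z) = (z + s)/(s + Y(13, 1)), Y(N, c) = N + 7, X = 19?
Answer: 1693925/39 ≈ 43434.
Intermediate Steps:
Y(N, c) = 7 + N
Z(s, z) = (s + z)/(20 + s) (Z(s, z) = (z + s)/(s + (7 + 13)) = (s + z)/(s + 20) = (s + z)/(20 + s))
Z(X, -137) + 43437 = (19 - 137)/(20 + 19) + 43437 = -118/39 + 43437 = 1693925/39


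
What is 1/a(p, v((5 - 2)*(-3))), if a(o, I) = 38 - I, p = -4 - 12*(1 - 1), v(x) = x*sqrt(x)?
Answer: 38/2173 - 27*I/2173 ≈ 0.017487 - 0.012425*I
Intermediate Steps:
v(x) = x**(3/2)
p = -4 (p = -4 - 12*0 = -4 - 2*0 = -4 + 0 = -4)
1/a(p, v((5 - 2)*(-3))) = 1/(38 - ((5 - 2)*(-3))**(3/2)) = 1/(38 - (3*(-3))**(3/2)) = 1/(38 - (-9)**(3/2)) = 1/(38 - (-27)*I) = 1/(38 + 27*I) = (38 - 27*I)/2173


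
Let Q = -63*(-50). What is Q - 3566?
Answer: -416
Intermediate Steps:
Q = 3150
Q - 3566 = 3150 - 3566 = -416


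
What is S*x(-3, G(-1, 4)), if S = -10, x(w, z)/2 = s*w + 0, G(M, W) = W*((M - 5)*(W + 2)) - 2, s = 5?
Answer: 300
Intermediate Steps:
G(M, W) = -2 + W*(-5 + M)*(2 + W) (G(M, W) = W*((-5 + M)*(2 + W)) - 2 = W*(-5 + M)*(2 + W) - 2 = -2 + W*(-5 + M)*(2 + W))
x(w, z) = 10*w (x(w, z) = 2*(5*w + 0) = 2*(5*w) = 10*w)
S*x(-3, G(-1, 4)) = -100*(-3) = -10*(-30) = 300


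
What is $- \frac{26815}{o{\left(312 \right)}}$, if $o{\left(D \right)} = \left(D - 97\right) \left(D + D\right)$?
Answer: $- \frac{5363}{26832} \approx -0.19987$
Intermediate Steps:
$o{\left(D \right)} = 2 D \left(-97 + D\right)$ ($o{\left(D \right)} = \left(-97 + D\right) 2 D = 2 D \left(-97 + D\right)$)
$- \frac{26815}{o{\left(312 \right)}} = - \frac{26815}{2 \cdot 312 \left(-97 + 312\right)} = - \frac{26815}{2 \cdot 312 \cdot 215} = - \frac{26815}{134160} = \left(-26815\right) \frac{1}{134160} = - \frac{5363}{26832}$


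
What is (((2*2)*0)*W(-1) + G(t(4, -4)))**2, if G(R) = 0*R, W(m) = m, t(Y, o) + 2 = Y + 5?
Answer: 0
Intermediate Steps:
t(Y, o) = 3 + Y (t(Y, o) = -2 + (Y + 5) = -2 + (5 + Y) = 3 + Y)
G(R) = 0
(((2*2)*0)*W(-1) + G(t(4, -4)))**2 = (((2*2)*0)*(-1) + 0)**2 = ((4*0)*(-1) + 0)**2 = (0*(-1) + 0)**2 = (0 + 0)**2 = 0**2 = 0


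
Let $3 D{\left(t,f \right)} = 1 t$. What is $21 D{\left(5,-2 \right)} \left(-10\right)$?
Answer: $-350$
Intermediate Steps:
$D{\left(t,f \right)} = \frac{t}{3}$ ($D{\left(t,f \right)} = \frac{1 t}{3} = \frac{t}{3}$)
$21 D{\left(5,-2 \right)} \left(-10\right) = 21 \cdot \frac{1}{3} \cdot 5 \left(-10\right) = 21 \cdot \frac{5}{3} \left(-10\right) = 35 \left(-10\right) = -350$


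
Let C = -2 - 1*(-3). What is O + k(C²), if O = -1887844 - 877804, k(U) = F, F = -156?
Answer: -2765804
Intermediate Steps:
C = 1 (C = -2 + 3 = 1)
k(U) = -156
O = -2765648
O + k(C²) = -2765648 - 156 = -2765804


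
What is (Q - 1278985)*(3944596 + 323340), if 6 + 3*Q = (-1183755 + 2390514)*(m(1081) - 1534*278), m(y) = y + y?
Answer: -728422313110597152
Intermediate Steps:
m(y) = 2*y
Q = -170671925372 (Q = -2 + ((-1183755 + 2390514)*(2*1081 - 1534*278))/3 = -2 + (1206759*(2162 - 426452))/3 = -2 + (1206759*(-424290))/3 = -2 + (⅓)*(-512015776110) = -2 - 170671925370 = -170671925372)
(Q - 1278985)*(3944596 + 323340) = (-170671925372 - 1278985)*(3944596 + 323340) = -170673204357*4267936 = -728422313110597152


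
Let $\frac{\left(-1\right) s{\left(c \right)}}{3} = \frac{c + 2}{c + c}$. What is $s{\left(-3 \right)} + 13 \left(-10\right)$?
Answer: $- \frac{261}{2} \approx -130.5$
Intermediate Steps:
$s{\left(c \right)} = - \frac{3 \left(2 + c\right)}{2 c}$ ($s{\left(c \right)} = - 3 \frac{c + 2}{c + c} = - 3 \frac{2 + c}{2 c} = - \frac{3 \left(2 + c\right)}{2 c}$)
$s{\left(-3 \right)} + 13 \left(-10\right) = \left(- \frac{3}{2} - \frac{3}{-3}\right) + 13 \left(-10\right) = \left(- \frac{3}{2} - -1\right) - 130 = \left(- \frac{3}{2} + 1\right) - 130 = - \frac{1}{2} - 130 = - \frac{261}{2}$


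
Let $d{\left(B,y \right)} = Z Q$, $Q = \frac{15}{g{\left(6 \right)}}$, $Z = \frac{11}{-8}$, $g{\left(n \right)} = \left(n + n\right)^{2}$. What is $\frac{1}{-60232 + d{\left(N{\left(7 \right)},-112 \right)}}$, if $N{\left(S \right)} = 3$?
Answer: $- \frac{384}{23129143} \approx -1.6602 \cdot 10^{-5}$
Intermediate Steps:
$g{\left(n \right)} = 4 n^{2}$ ($g{\left(n \right)} = \left(2 n\right)^{2} = 4 n^{2}$)
$Z = - \frac{11}{8}$ ($Z = 11 \left(- \frac{1}{8}\right) = - \frac{11}{8} \approx -1.375$)
$Q = \frac{5}{48}$ ($Q = \frac{15}{4 \cdot 6^{2}} = \frac{15}{4 \cdot 36} = \frac{15}{144} = 15 \cdot \frac{1}{144} = \frac{5}{48} \approx 0.10417$)
$d{\left(B,y \right)} = - \frac{55}{384}$ ($d{\left(B,y \right)} = \left(- \frac{11}{8}\right) \frac{5}{48} = - \frac{55}{384}$)
$\frac{1}{-60232 + d{\left(N{\left(7 \right)},-112 \right)}} = \frac{1}{-60232 - \frac{55}{384}} = \frac{1}{- \frac{23129143}{384}} = - \frac{384}{23129143}$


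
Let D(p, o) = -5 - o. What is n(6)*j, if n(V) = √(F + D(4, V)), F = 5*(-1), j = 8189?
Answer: 32756*I ≈ 32756.0*I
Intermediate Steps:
F = -5
n(V) = √(-10 - V) (n(V) = √(-5 + (-5 - V)) = √(-10 - V))
n(6)*j = √(-10 - 1*6)*8189 = √(-10 - 6)*8189 = √(-16)*8189 = (4*I)*8189 = 32756*I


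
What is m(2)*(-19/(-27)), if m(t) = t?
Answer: 38/27 ≈ 1.4074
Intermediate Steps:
m(2)*(-19/(-27)) = 2*(-19/(-27)) = 2*(-19*(-1/27)) = 2*(19/27) = 38/27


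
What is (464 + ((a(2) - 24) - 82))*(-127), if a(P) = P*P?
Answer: -45974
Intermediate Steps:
a(P) = P²
(464 + ((a(2) - 24) - 82))*(-127) = (464 + ((2² - 24) - 82))*(-127) = (464 + ((4 - 24) - 82))*(-127) = (464 + (-20 - 82))*(-127) = (464 - 102)*(-127) = 362*(-127) = -45974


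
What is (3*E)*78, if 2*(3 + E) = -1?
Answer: -819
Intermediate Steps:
E = -7/2 (E = -3 + (½)*(-1) = -3 - ½ = -7/2 ≈ -3.5000)
(3*E)*78 = (3*(-7/2))*78 = -21/2*78 = -819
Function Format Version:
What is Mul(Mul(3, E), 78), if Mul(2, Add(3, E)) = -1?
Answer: -819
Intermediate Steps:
E = Rational(-7, 2) (E = Add(-3, Mul(Rational(1, 2), -1)) = Add(-3, Rational(-1, 2)) = Rational(-7, 2) ≈ -3.5000)
Mul(Mul(3, E), 78) = Mul(Mul(3, Rational(-7, 2)), 78) = Mul(Rational(-21, 2), 78) = -819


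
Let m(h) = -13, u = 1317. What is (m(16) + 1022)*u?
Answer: 1328853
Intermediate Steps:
(m(16) + 1022)*u = (-13 + 1022)*1317 = 1009*1317 = 1328853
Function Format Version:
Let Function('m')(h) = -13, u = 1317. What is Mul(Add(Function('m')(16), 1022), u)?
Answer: 1328853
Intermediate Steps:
Mul(Add(Function('m')(16), 1022), u) = Mul(Add(-13, 1022), 1317) = Mul(1009, 1317) = 1328853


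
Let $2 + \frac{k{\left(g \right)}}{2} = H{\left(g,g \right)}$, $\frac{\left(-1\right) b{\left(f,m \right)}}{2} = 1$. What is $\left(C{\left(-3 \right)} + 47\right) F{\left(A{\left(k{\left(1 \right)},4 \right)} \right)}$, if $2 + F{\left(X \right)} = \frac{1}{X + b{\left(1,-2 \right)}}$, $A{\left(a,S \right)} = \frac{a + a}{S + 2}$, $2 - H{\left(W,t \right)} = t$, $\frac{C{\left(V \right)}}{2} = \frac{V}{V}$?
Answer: $- \frac{931}{8} \approx -116.38$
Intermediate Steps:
$C{\left(V \right)} = 2$ ($C{\left(V \right)} = 2 \frac{V}{V} = 2 \cdot 1 = 2$)
$b{\left(f,m \right)} = -2$ ($b{\left(f,m \right)} = \left(-2\right) 1 = -2$)
$H{\left(W,t \right)} = 2 - t$
$k{\left(g \right)} = - 2 g$ ($k{\left(g \right)} = -4 + 2 \left(2 - g\right) = -4 - \left(-4 + 2 g\right) = - 2 g$)
$A{\left(a,S \right)} = \frac{2 a}{2 + S}$
$F{\left(X \right)} = -2 + \frac{1}{-2 + X}$ ($F{\left(X \right)} = -2 + \frac{1}{X - 2} = -2 + \frac{1}{-2 + X}$)
$\left(C{\left(-3 \right)} + 47\right) F{\left(A{\left(k{\left(1 \right)},4 \right)} \right)} = \left(2 + 47\right) \frac{5 - 2 \frac{2 \left(\left(-2\right) 1\right)}{2 + 4}}{-2 + \frac{2 \left(\left(-2\right) 1\right)}{2 + 4}} = 49 \frac{5 - 2 \cdot 2 \left(-2\right) \frac{1}{6}}{-2 + 2 \left(-2\right) \frac{1}{6}} = 49 \frac{5 - - \frac{4}{3}}{-2 - \frac{2}{3}} = 49 \frac{5 + \frac{4}{3}}{- \frac{8}{3}} = 49 \left(\left(- \frac{3}{8}\right) \frac{19}{3}\right) = 49 \left(- \frac{19}{8}\right) = - \frac{931}{8}$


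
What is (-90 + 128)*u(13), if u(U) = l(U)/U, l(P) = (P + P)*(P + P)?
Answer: 1976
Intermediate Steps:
l(P) = 4*P² (l(P) = (2*P)*(2*P) = 4*P²)
u(U) = 4*U (u(U) = (4*U²)/U = 4*U)
(-90 + 128)*u(13) = (-90 + 128)*(4*13) = 38*52 = 1976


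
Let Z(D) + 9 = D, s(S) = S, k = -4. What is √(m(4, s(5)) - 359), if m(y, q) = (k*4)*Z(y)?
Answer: 3*I*√31 ≈ 16.703*I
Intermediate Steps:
Z(D) = -9 + D
m(y, q) = 144 - 16*y (m(y, q) = (-4*4)*(-9 + y) = -16*(-9 + y) = 144 - 16*y)
√(m(4, s(5)) - 359) = √((144 - 16*4) - 359) = √((144 - 64) - 359) = √(80 - 359) = √(-279) = 3*I*√31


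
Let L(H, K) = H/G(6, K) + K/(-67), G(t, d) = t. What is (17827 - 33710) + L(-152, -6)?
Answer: -3197557/201 ≈ -15908.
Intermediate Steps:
L(H, K) = -K/67 + H/6 (L(H, K) = H/6 + K/(-67) = H*(⅙) + K*(-1/67) = H/6 - K/67 = -K/67 + H/6)
(17827 - 33710) + L(-152, -6) = (17827 - 33710) + (-1/67*(-6) + (⅙)*(-152)) = -15883 + (6/67 - 76/3) = -15883 - 5074/201 = -3197557/201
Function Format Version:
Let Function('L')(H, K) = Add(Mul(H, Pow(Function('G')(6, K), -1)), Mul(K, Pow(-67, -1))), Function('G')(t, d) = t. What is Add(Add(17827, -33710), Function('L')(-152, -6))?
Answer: Rational(-3197557, 201) ≈ -15908.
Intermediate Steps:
Function('L')(H, K) = Add(Mul(Rational(-1, 67), K), Mul(Rational(1, 6), H)) (Function('L')(H, K) = Add(Mul(H, Pow(6, -1)), Mul(K, Pow(-67, -1))) = Add(Mul(H, Rational(1, 6)), Mul(K, Rational(-1, 67))) = Add(Mul(Rational(1, 6), H), Mul(Rational(-1, 67), K)) = Add(Mul(Rational(-1, 67), K), Mul(Rational(1, 6), H)))
Add(Add(17827, -33710), Function('L')(-152, -6)) = Add(Add(17827, -33710), Add(Mul(Rational(-1, 67), -6), Mul(Rational(1, 6), -152))) = Add(-15883, Add(Rational(6, 67), Rational(-76, 3))) = Add(-15883, Rational(-5074, 201)) = Rational(-3197557, 201)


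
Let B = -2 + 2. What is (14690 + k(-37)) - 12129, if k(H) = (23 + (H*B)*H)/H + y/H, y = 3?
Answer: 94731/37 ≈ 2560.3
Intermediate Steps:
B = 0
k(H) = 26/H (k(H) = (23 + (H*0)*H)/H + 3/H = (23 + 0*H)/H + 3/H = (23 + 0)/H + 3/H = 23/H + 3/H = 26/H)
(14690 + k(-37)) - 12129 = (14690 + 26/(-37)) - 12129 = (14690 + 26*(-1/37)) - 12129 = (14690 - 26/37) - 12129 = 543504/37 - 12129 = 94731/37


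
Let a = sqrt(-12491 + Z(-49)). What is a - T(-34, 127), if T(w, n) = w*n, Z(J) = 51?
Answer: 4318 + 2*I*sqrt(3110) ≈ 4318.0 + 111.53*I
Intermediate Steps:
T(w, n) = n*w
a = 2*I*sqrt(3110) (a = sqrt(-12491 + 51) = sqrt(-12440) = 2*I*sqrt(3110) ≈ 111.53*I)
a - T(-34, 127) = 2*I*sqrt(3110) - 127*(-34) = 2*I*sqrt(3110) - 1*(-4318) = 2*I*sqrt(3110) + 4318 = 4318 + 2*I*sqrt(3110)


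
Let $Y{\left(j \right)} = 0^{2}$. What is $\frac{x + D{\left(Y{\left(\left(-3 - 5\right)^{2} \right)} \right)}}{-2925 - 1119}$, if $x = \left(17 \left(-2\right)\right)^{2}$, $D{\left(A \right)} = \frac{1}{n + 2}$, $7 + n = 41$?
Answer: $- \frac{41617}{145584} \approx -0.28586$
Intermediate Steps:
$n = 34$ ($n = -7 + 41 = 34$)
$Y{\left(j \right)} = 0$
$D{\left(A \right)} = \frac{1}{36}$ ($D{\left(A \right)} = \frac{1}{34 + 2} = \frac{1}{36}$)
$x = 1156$ ($x = \left(-34\right)^{2} = 1156$)
$\frac{x + D{\left(Y{\left(\left(-3 - 5\right)^{2} \right)} \right)}}{-2925 - 1119} = \frac{1156 + \frac{1}{36}}{-2925 - 1119} = \frac{41617}{36 \left(-4044\right)} = \frac{41617}{36} \left(- \frac{1}{4044}\right) = - \frac{41617}{145584}$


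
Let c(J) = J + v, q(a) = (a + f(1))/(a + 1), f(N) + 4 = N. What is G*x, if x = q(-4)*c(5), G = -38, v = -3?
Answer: -532/3 ≈ -177.33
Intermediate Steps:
f(N) = -4 + N
q(a) = (-3 + a)/(1 + a) (q(a) = (a + (-4 + 1))/(a + 1) = (a - 3)/(1 + a) = (-3 + a)/(1 + a))
c(J) = -3 + J (c(J) = J - 3 = -3 + J)
x = 14/3 (x = ((-3 - 4)/(1 - 4))*(-3 + 5) = (-7/(-3))*2 = -⅓*(-7)*2 = (7/3)*2 = 14/3 ≈ 4.6667)
G*x = -38*14/3 = -532/3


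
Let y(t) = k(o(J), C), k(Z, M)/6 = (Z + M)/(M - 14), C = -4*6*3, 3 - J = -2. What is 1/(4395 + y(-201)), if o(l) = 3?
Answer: 43/189192 ≈ 0.00022728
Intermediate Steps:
J = 5 (J = 3 - 1*(-2) = 3 + 2 = 5)
C = -72 (C = -24*3 = -72)
k(Z, M) = 6*(M + Z)/(-14 + M) (k(Z, M) = 6*((Z + M)/(M - 14)) = 6*((M + Z)/(-14 + M)) = 6*(M + Z)/(-14 + M))
y(t) = 207/43 (y(t) = 6*(-72 + 3)/(-14 - 72) = 6*(-69)/(-86) = 6*(-1/86)*(-69) = 207/43)
1/(4395 + y(-201)) = 1/(4395 + 207/43) = 1/(189192/43) = 43/189192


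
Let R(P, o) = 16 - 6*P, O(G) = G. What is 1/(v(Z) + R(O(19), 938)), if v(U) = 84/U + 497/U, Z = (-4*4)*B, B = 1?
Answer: -16/2149 ≈ -0.0074453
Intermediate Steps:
Z = -16 (Z = -4*4*1 = -16*1 = -16)
v(U) = 581/U
1/(v(Z) + R(O(19), 938)) = 1/(581/(-16) + (16 - 6*19)) = 1/(581*(-1/16) + (16 - 114)) = 1/(-581/16 - 98) = 1/(-2149/16) = -16/2149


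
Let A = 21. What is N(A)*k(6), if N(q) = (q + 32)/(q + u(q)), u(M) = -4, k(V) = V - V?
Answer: 0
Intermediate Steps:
k(V) = 0
N(q) = (32 + q)/(-4 + q) (N(q) = (q + 32)/(q - 4) = (32 + q)/(-4 + q))
N(A)*k(6) = ((32 + 21)/(-4 + 21))*0 = (53/17)*0 = 0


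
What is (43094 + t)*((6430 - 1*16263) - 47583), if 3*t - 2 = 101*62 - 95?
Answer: -7777054616/3 ≈ -2.5924e+9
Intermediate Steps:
t = 6169/3 (t = 2/3 + (101*62 - 95)/3 = 2/3 + (6262 - 95)/3 = 2/3 + (1/3)*6167 = 2/3 + 6167/3 = 6169/3 ≈ 2056.3)
(43094 + t)*((6430 - 1*16263) - 47583) = (43094 + 6169/3)*((6430 - 1*16263) - 47583) = 135451*((6430 - 16263) - 47583)/3 = 135451*(-9833 - 47583)/3 = (135451/3)*(-57416) = -7777054616/3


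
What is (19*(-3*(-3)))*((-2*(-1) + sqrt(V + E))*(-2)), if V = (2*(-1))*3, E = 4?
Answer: -684 - 342*I*sqrt(2) ≈ -684.0 - 483.66*I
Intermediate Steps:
V = -6 (V = -2*3 = -6)
(19*(-3*(-3)))*((-2*(-1) + sqrt(V + E))*(-2)) = (19*(-3*(-3)))*((-2*(-1) + sqrt(-6 + 4))*(-2)) = (19*9)*((2 + sqrt(-2))*(-2)) = 171*((2 + I*sqrt(2))*(-2)) = 171*(-4 - 2*I*sqrt(2)) = -684 - 342*I*sqrt(2)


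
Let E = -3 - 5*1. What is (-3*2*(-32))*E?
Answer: -1536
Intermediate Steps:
E = -8 (E = -3 - 5 = -8)
(-3*2*(-32))*E = (-3*2*(-32))*(-8) = -6*(-32)*(-8) = 192*(-8) = -1536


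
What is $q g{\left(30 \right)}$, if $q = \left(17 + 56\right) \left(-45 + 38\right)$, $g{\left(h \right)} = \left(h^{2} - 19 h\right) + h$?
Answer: $-183960$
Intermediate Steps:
$g{\left(h \right)} = h^{2} - 18 h$
$q = -511$ ($q = 73 \left(-7\right) = -511$)
$q g{\left(30 \right)} = - 511 \cdot 30 \left(-18 + 30\right) = - 511 \cdot 30 \cdot 12 = \left(-511\right) 360 = -183960$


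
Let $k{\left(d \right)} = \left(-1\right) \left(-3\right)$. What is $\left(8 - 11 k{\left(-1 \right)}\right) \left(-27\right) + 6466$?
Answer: $7141$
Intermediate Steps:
$k{\left(d \right)} = 3$
$\left(8 - 11 k{\left(-1 \right)}\right) \left(-27\right) + 6466 = \left(8 - 33\right) \left(-27\right) + 6466 = \left(-25\right) \left(-27\right) + 6466 = 675 + 6466 = 7141$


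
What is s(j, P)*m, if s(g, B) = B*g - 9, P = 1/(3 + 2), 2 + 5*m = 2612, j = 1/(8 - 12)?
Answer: -47241/10 ≈ -4724.1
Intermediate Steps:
j = -¼ (j = 1/(-4) = -¼ ≈ -0.25000)
m = 522 (m = -⅖ + (⅕)*2612 = -⅖ + 2612/5 = 522)
P = ⅕ (P = 1/5 = ⅕ ≈ 0.20000)
s(g, B) = -9 + B*g
s(j, P)*m = (-9 + (⅕)*(-¼))*522 = (-9 - 1/20)*522 = -181/20*522 = -47241/10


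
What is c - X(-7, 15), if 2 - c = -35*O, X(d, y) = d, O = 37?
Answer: 1304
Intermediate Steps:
c = 1297 (c = 2 - (-35)*37 = 2 - 1*(-1295) = 2 + 1295 = 1297)
c - X(-7, 15) = 1297 - 1*(-7) = 1297 + 7 = 1304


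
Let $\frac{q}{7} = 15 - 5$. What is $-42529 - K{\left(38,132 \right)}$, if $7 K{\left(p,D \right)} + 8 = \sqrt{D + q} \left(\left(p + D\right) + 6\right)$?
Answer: $- \frac{297695}{7} - \frac{176 \sqrt{202}}{7} \approx -42885.0$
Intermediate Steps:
$q = 70$ ($q = 7 \left(15 - 5\right) = 7 \cdot 10 = 70$)
$K{\left(p,D \right)} = - \frac{8}{7} + \frac{\sqrt{70 + D} \left(6 + D + p\right)}{7}$ ($K{\left(p,D \right)} = - \frac{8}{7} + \frac{\sqrt{D + 70} \left(\left(p + D\right) + 6\right)}{7} = - \frac{8}{7} + \frac{\sqrt{70 + D} \left(\left(D + p\right) + 6\right)}{7} = - \frac{8}{7} + \frac{\sqrt{70 + D} \left(6 + D + p\right)}{7}$)
$-42529 - K{\left(38,132 \right)} = -42529 - \left(- \frac{8}{7} + \frac{6 \sqrt{70 + 132}}{7} + \frac{1}{7} \cdot 132 \sqrt{70 + 132} + \frac{1}{7} \cdot 38 \sqrt{70 + 132}\right) = -42529 - \left(- \frac{8}{7} + \frac{6 \sqrt{202}}{7} + \frac{1}{7} \cdot 132 \sqrt{202} + \frac{1}{7} \cdot 38 \sqrt{202}\right) = -42529 - \left(- \frac{8}{7} + \frac{6 \sqrt{202}}{7} + \frac{132 \sqrt{202}}{7} + \frac{38 \sqrt{202}}{7}\right) = -42529 - \left(- \frac{8}{7} + \frac{176 \sqrt{202}}{7}\right) = -42529 + \left(\frac{8}{7} - \frac{176 \sqrt{202}}{7}\right) = - \frac{297695}{7} - \frac{176 \sqrt{202}}{7}$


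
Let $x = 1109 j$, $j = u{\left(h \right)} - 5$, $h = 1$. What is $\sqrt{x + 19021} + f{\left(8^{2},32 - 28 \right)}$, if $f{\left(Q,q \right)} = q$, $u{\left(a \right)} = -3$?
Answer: $4 + \sqrt{10149} \approx 104.74$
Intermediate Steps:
$j = -8$ ($j = -3 - 5 = -8$)
$x = -8872$ ($x = 1109 \left(-8\right) = -8872$)
$\sqrt{x + 19021} + f{\left(8^{2},32 - 28 \right)} = \sqrt{-8872 + 19021} + \left(32 - 28\right) = \sqrt{10149} + \left(32 - 28\right) = \sqrt{10149} + 4 = 4 + \sqrt{10149}$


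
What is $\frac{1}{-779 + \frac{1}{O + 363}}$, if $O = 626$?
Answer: $- \frac{989}{770430} \approx -0.0012837$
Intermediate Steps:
$\frac{1}{-779 + \frac{1}{O + 363}} = \frac{1}{-779 + \frac{1}{626 + 363}} = \frac{1}{-779 + \frac{1}{989}} = \frac{1}{- \frac{770430}{989}} = - \frac{989}{770430}$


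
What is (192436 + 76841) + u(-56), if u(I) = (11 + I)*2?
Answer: 269187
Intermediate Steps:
u(I) = 22 + 2*I
(192436 + 76841) + u(-56) = (192436 + 76841) + (22 + 2*(-56)) = 269277 + (22 - 112) = 269277 - 90 = 269187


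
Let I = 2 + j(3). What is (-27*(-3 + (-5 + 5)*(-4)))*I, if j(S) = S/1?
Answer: 405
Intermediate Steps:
j(S) = S (j(S) = S*1 = S)
I = 5 (I = 2 + 3 = 5)
(-27*(-3 + (-5 + 5)*(-4)))*I = -27*(-3 + (-5 + 5)*(-4))*5 = -27*(-3 + 0*(-4))*5 = -27*(-3 + 0)*5 = -27*(-3)*5 = 81*5 = 405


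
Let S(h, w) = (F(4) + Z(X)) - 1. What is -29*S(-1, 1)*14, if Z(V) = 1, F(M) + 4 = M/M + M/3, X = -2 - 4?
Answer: 2030/3 ≈ 676.67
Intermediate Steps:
X = -6
F(M) = -3 + M/3 (F(M) = -4 + (M/M + M/3) = -4 + (1 + M*(⅓)) = -4 + (1 + M/3) = -3 + M/3)
S(h, w) = -5/3 (S(h, w) = ((-3 + (⅓)*4) + 1) - 1 = ((-3 + 4/3) + 1) - 1 = (-5/3 + 1) - 1 = -⅔ - 1 = -5/3)
-29*S(-1, 1)*14 = -29*(-5/3)*14 = (145/3)*14 = 2030/3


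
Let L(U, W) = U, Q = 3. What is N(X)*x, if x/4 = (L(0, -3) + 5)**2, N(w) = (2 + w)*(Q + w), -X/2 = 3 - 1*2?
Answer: 0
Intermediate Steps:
X = -2 (X = -2*(3 - 1*2) = -2*(3 - 2) = -2*1 = -2)
N(w) = (2 + w)*(3 + w)
x = 100 (x = 4*(0 + 5)**2 = 4*5**2 = 4*25 = 100)
N(X)*x = (6 + (-2)**2 + 5*(-2))*100 = (6 + 4 - 10)*100 = 0*100 = 0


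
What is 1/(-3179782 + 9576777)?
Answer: 1/6396995 ≈ 1.5632e-7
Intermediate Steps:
1/(-3179782 + 9576777) = 1/6396995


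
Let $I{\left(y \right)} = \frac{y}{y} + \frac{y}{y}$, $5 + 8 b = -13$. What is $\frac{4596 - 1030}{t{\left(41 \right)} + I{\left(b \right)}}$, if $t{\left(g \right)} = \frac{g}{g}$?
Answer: $\frac{3566}{3} \approx 1188.7$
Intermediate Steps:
$b = - \frac{9}{4}$ ($b = - \frac{5}{8} + \frac{1}{8} \left(-13\right) = - \frac{5}{8} - \frac{13}{8} = - \frac{9}{4} \approx -2.25$)
$I{\left(y \right)} = 2$ ($I{\left(y \right)} = 1 + 1 = 2$)
$t{\left(g \right)} = 1$
$\frac{4596 - 1030}{t{\left(41 \right)} + I{\left(b \right)}} = \frac{4596 - 1030}{1 + 2} = \frac{3566}{3}$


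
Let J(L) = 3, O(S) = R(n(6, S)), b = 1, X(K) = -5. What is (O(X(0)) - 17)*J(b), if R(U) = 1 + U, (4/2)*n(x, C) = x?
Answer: -39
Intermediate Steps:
n(x, C) = x/2
O(S) = 4 (O(S) = 1 + (½)*6 = 1 + 3 = 4)
(O(X(0)) - 17)*J(b) = (4 - 17)*3 = -13*3 = -39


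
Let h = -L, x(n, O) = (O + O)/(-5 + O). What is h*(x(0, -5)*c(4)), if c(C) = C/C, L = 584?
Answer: -584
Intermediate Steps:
c(C) = 1
x(n, O) = 2*O/(-5 + O) (x(n, O) = (2*O)/(-5 + O) = 2*O/(-5 + O))
h = -584 (h = -1*584 = -584)
h*(x(0, -5)*c(4)) = -584*2*(-5)/(-5 - 5) = -584*2*(-5)/(-10) = -584*2*(-5)*(-⅒) = -584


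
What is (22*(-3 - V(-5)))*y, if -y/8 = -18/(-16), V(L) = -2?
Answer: 198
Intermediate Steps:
y = -9 (y = -(-144)/(-16) = -(-144)*(-1)/16 = -8*9/8 = -9)
(22*(-3 - V(-5)))*y = (22*(-3 - 1*(-2)))*(-9) = (22*(-3 + 2))*(-9) = (22*(-1))*(-9) = -22*(-9) = 198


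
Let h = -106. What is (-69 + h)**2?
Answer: 30625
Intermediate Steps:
(-69 + h)**2 = (-69 - 106)**2 = (-175)**2 = 30625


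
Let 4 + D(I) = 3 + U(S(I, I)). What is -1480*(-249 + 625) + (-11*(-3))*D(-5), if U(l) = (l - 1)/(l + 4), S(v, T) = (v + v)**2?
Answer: -57874085/104 ≈ -5.5648e+5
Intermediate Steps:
S(v, T) = 4*v**2 (S(v, T) = (2*v)**2 = 4*v**2)
U(l) = (-1 + l)/(4 + l)
D(I) = -1 + (-1 + 4*I**2)/(4 + 4*I**2) (D(I) = -4 + (3 + (-1 + 4*I**2)/(4 + 4*I**2)) = -1 + (-1 + 4*I**2)/(4 + 4*I**2))
-1480*(-249 + 625) + (-11*(-3))*D(-5) = -1480*(-249 + 625) + (-11*(-3))*(-5/(4 + 4*(-5)**2)) = -1480*376 + 33*(-5/(4 + 4*25)) = -556480 + 33*(-5/(4 + 100)) = -556480 + 33*(-5/104) = -556480 - 165/104 = -57874085/104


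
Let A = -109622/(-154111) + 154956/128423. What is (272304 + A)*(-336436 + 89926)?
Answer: -1328519920920076730340/19791396953 ≈ -6.7126e+10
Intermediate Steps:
A = 37958410222/19791396953 (A = -109622*(-1/154111) + 154956*(1/128423) = 109622/154111 + 154956/128423 = 37958410222/19791396953 ≈ 1.9179)
(272304 + A)*(-336436 + 89926) = (272304 + 37958410222/19791396953)*(-336436 + 89926) = (5389314514299934/19791396953)*(-246510) = -1328519920920076730340/19791396953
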